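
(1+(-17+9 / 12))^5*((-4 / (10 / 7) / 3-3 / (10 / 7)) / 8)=76858263391 / 245760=312737.07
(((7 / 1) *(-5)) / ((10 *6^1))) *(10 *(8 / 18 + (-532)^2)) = -44576350 / 27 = -1650975.93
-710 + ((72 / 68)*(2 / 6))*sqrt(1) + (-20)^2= -5264 / 17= -309.65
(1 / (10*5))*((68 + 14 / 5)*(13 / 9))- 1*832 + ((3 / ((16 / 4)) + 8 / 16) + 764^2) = 874300943 / 1500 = 582867.30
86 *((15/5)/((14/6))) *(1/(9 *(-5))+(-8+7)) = -3956/35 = -113.03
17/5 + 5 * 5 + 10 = 192/5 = 38.40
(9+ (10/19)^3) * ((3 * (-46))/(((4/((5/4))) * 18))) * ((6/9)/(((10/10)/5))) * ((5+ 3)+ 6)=-252492275/246924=-1022.55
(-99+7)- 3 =-95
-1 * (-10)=10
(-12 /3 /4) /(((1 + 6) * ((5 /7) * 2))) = -1 /10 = -0.10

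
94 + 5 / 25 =471 / 5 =94.20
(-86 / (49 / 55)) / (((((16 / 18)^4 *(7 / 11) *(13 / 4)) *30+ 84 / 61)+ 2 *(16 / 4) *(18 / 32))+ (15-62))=13882332420 / 343464961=40.42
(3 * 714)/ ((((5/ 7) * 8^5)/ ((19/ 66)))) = 0.03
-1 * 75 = -75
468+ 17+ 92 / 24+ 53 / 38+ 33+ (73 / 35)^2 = 36838153 / 69825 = 527.58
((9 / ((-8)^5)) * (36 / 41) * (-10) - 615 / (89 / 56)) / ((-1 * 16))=5783679795 / 239140864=24.19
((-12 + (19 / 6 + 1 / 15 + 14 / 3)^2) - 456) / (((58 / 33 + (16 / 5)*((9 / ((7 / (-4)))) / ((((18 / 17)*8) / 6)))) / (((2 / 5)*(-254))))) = -4162.60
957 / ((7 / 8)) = 7656 / 7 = 1093.71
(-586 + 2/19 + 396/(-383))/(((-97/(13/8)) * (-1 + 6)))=1388101/705869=1.97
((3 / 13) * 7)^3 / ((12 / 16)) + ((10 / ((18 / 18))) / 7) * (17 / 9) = 1151414 / 138411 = 8.32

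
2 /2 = 1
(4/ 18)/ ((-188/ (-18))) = 0.02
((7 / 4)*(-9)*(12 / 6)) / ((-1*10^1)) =63 / 20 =3.15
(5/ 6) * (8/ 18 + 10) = 235/ 27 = 8.70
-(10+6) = -16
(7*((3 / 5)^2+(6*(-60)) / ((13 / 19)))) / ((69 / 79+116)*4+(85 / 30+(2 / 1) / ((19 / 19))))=-566989794 / 72761975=-7.79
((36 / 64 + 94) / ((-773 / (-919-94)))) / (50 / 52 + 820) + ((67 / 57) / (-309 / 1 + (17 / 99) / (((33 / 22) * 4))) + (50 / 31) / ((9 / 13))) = 106026398780838631 / 42806220850727640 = 2.48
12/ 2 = 6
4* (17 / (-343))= -68 / 343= -0.20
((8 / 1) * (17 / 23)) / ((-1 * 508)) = -34 / 2921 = -0.01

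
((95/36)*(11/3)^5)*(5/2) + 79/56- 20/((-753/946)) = 33806223607/7685118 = 4398.92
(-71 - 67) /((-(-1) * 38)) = -69 /19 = -3.63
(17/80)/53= 17/4240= 0.00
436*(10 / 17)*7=30520 / 17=1795.29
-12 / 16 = -3 / 4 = -0.75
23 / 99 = 0.23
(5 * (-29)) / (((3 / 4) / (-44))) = 25520 / 3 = 8506.67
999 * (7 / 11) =6993 / 11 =635.73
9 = 9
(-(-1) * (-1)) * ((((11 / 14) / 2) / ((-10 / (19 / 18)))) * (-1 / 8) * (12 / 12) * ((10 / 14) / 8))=-209 / 451584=-0.00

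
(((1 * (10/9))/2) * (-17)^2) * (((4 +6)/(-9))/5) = -2890/81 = -35.68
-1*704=-704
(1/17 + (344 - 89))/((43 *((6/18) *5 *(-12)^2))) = 271/10965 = 0.02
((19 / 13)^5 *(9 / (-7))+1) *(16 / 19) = -314973440 / 49381969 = -6.38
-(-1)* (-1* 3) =-3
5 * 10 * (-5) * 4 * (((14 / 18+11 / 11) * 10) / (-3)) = 160000 / 27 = 5925.93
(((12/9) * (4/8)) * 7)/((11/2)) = 28/33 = 0.85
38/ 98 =19/ 49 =0.39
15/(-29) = -15/29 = -0.52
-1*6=-6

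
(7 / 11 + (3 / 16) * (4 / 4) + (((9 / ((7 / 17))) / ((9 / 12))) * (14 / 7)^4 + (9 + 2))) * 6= 1767093 / 616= 2868.66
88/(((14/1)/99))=622.29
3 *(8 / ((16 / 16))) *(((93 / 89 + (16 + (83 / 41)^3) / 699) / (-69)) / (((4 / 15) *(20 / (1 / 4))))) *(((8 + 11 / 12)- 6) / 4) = -81014149895 / 6311412455232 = -0.01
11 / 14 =0.79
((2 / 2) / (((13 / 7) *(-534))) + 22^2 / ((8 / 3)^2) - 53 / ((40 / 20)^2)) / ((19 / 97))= 295269067 / 1055184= 279.83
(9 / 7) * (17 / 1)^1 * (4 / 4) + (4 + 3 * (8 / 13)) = 2521 / 91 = 27.70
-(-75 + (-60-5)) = 140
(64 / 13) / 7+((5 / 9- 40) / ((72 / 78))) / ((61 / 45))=-2052977 / 66612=-30.82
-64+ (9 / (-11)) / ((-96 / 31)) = -22435 / 352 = -63.74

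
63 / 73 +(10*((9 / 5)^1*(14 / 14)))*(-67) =-87975 / 73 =-1205.14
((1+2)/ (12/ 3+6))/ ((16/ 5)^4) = 0.00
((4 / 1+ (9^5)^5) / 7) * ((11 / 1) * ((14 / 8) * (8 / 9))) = 15793755729220756952945566 / 9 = 1754861747691195216993952.00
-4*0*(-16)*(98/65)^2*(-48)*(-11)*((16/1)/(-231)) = 0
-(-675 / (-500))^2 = -729 / 400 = -1.82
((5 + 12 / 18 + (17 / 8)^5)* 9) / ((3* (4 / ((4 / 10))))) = 4816627 / 327680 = 14.70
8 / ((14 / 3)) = 1.71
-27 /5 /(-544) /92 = 27 /250240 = 0.00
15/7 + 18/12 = 51/14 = 3.64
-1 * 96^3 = -884736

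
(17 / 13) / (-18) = -17 / 234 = -0.07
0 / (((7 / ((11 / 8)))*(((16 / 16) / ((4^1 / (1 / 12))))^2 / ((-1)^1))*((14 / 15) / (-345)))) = 0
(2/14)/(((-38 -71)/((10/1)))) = -10/763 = -0.01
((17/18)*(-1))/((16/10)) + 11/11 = 59/144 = 0.41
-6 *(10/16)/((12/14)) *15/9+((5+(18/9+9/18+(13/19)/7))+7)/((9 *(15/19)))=-39593/7560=-5.24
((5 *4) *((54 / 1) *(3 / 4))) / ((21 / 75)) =20250 / 7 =2892.86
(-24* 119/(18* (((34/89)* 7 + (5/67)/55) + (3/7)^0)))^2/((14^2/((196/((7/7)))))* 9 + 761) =791258132357/326944258560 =2.42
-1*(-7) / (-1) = -7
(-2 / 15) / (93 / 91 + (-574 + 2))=182 / 779385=0.00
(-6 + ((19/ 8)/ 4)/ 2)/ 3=-365/ 192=-1.90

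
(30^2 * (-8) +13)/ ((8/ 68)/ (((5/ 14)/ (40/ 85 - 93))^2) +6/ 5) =-882743275/ 970084358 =-0.91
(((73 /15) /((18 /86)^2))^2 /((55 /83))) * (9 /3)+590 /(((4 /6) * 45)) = 55892.88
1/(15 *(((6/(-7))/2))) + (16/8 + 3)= 218/45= 4.84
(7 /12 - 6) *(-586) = 19045 /6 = 3174.17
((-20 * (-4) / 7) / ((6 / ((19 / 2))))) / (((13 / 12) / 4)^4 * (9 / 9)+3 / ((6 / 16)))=672399360 / 297471223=2.26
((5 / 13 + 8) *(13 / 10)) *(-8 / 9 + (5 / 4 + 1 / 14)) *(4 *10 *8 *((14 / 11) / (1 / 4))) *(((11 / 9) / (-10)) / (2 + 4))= -190096 / 1215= -156.46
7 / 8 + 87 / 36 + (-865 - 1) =-20705 / 24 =-862.71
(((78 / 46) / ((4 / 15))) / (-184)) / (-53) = 585 / 897184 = 0.00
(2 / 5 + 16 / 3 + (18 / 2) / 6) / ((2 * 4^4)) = 217 / 15360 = 0.01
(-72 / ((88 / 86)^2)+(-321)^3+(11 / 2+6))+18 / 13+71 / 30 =-1560866562877 / 47190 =-33076214.51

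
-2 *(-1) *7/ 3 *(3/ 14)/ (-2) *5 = -5/ 2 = -2.50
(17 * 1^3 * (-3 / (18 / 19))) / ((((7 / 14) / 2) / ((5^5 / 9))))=-74768.52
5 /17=0.29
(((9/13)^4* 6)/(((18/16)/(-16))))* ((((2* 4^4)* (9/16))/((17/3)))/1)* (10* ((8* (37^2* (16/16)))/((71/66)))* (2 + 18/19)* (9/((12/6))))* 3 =-2643392521552527360/654989413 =-4035779005.11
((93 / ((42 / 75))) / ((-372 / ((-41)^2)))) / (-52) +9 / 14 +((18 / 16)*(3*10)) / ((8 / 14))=30841 / 416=74.14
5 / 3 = 1.67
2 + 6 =8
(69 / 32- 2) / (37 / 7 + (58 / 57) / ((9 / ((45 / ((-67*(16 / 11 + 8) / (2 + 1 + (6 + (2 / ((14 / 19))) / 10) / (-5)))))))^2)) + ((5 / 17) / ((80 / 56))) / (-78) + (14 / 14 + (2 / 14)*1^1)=354259491505879 / 302843519519268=1.17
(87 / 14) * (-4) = -174 / 7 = -24.86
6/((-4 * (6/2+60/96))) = -12/29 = -0.41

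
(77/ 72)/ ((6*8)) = 77/ 3456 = 0.02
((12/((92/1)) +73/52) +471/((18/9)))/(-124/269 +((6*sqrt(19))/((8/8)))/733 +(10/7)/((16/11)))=1501185384141871694/3285243692444025 - 23577455441895712*sqrt(19)/3285243692444025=425.67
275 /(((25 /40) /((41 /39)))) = 18040 /39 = 462.56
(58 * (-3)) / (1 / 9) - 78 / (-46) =-35979 / 23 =-1564.30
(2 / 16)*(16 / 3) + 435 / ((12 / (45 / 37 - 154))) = -2458759 / 444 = -5537.75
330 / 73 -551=-546.48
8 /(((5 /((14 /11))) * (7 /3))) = 48 /55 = 0.87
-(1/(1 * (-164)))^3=1/4410944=0.00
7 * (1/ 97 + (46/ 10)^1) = 32.27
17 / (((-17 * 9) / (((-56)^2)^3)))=-30840979456 / 9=-3426775495.11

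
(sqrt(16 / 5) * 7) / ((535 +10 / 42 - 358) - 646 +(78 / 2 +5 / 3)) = -294 * sqrt(5) / 22475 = -0.03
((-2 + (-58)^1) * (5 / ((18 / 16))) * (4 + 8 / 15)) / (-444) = 2720 / 999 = 2.72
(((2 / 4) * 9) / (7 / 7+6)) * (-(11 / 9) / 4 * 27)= -297 / 56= -5.30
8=8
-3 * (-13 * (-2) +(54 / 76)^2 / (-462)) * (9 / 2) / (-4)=156101391 / 1779008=87.75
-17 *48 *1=-816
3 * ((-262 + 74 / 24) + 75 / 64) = -49487 / 64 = -773.23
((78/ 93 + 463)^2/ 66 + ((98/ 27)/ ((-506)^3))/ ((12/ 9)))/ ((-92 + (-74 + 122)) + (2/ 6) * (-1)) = -7305290447225399/ 99352278057648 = -73.53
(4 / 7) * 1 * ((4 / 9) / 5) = 16 / 315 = 0.05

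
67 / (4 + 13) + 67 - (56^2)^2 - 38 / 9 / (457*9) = -6188695511488 / 629289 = -9834425.06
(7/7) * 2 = 2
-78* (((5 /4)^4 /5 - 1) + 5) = -44811 /128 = -350.09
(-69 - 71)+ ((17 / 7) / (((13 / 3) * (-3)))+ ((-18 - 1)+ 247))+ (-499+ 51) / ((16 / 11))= -20037 / 91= -220.19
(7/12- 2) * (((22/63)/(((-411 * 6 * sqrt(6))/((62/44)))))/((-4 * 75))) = -527 * sqrt(6)/3355732800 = -0.00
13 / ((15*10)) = 13 / 150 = 0.09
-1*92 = -92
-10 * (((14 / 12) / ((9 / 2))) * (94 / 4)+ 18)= -240.93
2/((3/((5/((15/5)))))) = 10/9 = 1.11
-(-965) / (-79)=-965 / 79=-12.22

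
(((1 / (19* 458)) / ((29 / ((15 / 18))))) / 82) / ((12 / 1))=5 / 1489921632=0.00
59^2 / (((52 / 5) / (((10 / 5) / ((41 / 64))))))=556960 / 533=1044.95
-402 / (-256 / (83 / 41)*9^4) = 5561 / 11477376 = 0.00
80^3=512000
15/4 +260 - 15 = 995/4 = 248.75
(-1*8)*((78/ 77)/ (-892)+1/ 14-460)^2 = -498958111097672/ 294843241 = -1692282.68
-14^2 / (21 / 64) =-1792 / 3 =-597.33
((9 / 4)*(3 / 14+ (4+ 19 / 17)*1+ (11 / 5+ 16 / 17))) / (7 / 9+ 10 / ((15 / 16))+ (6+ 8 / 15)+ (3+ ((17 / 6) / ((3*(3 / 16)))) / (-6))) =0.95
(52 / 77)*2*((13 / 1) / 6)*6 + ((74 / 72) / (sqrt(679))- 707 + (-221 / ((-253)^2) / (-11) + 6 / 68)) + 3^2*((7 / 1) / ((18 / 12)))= -647.31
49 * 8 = 392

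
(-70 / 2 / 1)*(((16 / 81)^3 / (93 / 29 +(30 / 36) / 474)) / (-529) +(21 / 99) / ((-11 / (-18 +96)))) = 52657414013128330 / 1000239852583917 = 52.64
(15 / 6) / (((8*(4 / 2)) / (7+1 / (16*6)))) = 1.10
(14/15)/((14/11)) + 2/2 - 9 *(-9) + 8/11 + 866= 156661/165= 949.46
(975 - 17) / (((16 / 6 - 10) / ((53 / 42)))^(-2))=90879712 / 2809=32353.05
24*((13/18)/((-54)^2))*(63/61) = 0.01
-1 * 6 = -6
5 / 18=0.28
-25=-25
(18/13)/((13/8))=144/169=0.85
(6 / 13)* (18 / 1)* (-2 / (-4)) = 4.15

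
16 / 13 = 1.23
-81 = -81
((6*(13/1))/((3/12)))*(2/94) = 312/47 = 6.64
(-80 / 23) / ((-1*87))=80 / 2001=0.04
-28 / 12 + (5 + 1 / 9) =25 / 9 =2.78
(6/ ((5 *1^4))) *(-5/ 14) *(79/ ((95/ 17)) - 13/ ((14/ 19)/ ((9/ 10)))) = 13899/ 18620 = 0.75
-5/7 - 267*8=-14957/7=-2136.71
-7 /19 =-0.37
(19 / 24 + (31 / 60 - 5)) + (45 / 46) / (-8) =-21053 / 5520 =-3.81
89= 89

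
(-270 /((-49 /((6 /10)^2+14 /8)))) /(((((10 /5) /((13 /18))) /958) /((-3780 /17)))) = -106425657 /119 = -894333.25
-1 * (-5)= 5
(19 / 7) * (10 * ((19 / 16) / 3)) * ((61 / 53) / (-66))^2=6716405 / 2055648672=0.00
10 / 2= 5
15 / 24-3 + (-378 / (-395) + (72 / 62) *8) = 771169 / 97960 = 7.87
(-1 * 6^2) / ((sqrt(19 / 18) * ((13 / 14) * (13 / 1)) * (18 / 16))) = -1344 * sqrt(38) / 3211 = -2.58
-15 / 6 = -2.50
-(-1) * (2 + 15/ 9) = 3.67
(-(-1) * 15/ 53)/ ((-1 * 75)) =-1/ 265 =-0.00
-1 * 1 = -1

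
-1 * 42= -42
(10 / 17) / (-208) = -5 / 1768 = -0.00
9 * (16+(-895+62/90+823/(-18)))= -83163/10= -8316.30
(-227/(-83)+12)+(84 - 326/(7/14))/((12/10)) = -458.60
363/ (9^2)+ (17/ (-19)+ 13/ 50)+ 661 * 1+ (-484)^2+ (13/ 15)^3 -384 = 10026478027/ 42750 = 234537.50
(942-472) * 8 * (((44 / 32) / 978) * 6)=5170 / 163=31.72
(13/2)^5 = 371293/32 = 11602.91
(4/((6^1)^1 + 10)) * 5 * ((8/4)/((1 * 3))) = 0.83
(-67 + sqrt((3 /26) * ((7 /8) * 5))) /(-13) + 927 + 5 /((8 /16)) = 12248 /13-sqrt(1365) /676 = 942.10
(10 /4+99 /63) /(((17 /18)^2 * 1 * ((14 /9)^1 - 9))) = -83106 /135541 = -0.61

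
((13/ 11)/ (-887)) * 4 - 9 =-87865/ 9757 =-9.01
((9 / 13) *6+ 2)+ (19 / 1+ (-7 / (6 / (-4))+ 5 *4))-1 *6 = 43.82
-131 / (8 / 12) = -393 / 2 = -196.50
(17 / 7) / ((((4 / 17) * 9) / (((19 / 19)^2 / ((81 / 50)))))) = 7225 / 10206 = 0.71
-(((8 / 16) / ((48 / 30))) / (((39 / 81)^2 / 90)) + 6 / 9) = -494779 / 4056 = -121.99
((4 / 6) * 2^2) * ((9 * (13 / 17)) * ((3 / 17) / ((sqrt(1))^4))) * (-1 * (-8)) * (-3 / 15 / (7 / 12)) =-89856 / 10115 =-8.88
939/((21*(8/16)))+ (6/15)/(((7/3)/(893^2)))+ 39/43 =136795.88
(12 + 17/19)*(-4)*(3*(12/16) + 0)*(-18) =39690/19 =2088.95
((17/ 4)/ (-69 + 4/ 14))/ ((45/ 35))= -0.05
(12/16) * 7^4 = 7203/4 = 1800.75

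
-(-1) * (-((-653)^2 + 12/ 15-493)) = -2129584/ 5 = -425916.80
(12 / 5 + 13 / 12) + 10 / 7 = 2063 / 420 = 4.91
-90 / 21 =-30 / 7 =-4.29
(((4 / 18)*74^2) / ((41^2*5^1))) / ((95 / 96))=350464 / 2395425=0.15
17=17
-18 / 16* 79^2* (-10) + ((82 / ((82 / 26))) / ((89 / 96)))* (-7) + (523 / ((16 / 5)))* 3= 100399473 / 1424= 70505.25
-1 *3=-3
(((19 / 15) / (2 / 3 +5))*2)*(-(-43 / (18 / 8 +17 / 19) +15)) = -12046 / 20315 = -0.59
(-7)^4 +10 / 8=9609 / 4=2402.25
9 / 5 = 1.80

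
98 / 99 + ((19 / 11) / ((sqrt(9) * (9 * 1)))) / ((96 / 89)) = 1.05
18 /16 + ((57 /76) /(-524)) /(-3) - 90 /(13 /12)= -2233013 /27248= -81.95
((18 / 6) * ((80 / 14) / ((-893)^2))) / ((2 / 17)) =1020 / 5582143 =0.00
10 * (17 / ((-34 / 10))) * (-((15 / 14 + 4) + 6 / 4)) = 2300 / 7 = 328.57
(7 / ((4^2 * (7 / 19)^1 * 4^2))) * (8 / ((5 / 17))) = 323 / 160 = 2.02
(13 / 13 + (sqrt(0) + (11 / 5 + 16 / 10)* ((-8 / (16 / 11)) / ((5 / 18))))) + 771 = 17419 / 25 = 696.76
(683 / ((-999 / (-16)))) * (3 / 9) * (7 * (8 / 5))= 611968 / 14985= 40.84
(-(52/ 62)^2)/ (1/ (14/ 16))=-1183/ 1922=-0.62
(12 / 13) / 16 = 3 / 52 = 0.06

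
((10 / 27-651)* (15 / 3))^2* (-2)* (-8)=123439795600 / 729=169327565.98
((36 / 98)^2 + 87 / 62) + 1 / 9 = 2209637 / 1339758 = 1.65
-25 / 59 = -0.42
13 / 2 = 6.50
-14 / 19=-0.74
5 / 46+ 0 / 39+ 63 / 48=1.42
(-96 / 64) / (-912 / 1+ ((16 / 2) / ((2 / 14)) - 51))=3 / 1814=0.00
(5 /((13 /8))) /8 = 5 /13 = 0.38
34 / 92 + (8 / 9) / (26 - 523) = 0.37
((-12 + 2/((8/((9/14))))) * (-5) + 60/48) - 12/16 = 3343/56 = 59.70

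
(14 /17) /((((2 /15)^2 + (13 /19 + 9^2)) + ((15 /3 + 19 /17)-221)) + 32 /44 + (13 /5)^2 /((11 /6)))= -0.01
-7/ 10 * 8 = -28/ 5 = -5.60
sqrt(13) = 3.61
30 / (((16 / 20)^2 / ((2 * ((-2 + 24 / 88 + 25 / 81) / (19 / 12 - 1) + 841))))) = 217922875 / 2772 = 78615.76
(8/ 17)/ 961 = 8/ 16337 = 0.00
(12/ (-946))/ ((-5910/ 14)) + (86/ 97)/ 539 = 3709072/ 2214446465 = 0.00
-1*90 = -90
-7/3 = -2.33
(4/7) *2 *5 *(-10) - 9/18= -807/14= -57.64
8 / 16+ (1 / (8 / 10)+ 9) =43 / 4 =10.75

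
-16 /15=-1.07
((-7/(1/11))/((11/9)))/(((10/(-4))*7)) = 18/5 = 3.60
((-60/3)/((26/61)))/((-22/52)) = 110.91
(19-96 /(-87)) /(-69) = -583 /2001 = -0.29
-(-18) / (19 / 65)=1170 / 19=61.58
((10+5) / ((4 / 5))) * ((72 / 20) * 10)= 675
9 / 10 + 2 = 29 / 10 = 2.90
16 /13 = 1.23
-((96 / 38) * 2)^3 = -884736 / 6859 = -128.99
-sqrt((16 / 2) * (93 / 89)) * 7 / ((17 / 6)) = -84 * sqrt(16554) / 1513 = -7.14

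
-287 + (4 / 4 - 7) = -293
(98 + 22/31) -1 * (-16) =3556/31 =114.71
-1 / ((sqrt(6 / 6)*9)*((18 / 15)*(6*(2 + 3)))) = -1 / 324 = -0.00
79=79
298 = 298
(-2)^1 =-2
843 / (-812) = -843 / 812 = -1.04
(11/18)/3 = 11/54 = 0.20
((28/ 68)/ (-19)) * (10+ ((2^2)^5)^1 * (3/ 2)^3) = -24262/ 323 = -75.11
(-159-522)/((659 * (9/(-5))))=1135/1977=0.57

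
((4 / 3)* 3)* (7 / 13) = 28 / 13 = 2.15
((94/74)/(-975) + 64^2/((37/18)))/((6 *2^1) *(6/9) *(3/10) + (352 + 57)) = 71884753/14841255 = 4.84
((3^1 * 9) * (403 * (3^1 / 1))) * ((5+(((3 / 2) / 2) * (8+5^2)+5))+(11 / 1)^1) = 5973669 / 4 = 1493417.25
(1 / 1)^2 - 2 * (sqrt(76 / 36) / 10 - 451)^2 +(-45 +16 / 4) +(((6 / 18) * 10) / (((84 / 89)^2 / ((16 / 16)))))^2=-1139332665972623 / 2800526400 +902 * sqrt(19) / 15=-406565.92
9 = 9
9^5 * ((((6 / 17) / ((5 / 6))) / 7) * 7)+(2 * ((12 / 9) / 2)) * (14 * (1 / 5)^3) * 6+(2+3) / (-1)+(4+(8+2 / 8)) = 212645641 / 8500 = 25017.13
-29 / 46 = -0.63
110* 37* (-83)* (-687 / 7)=232075470 / 7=33153638.57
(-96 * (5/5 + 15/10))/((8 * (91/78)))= -180/7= -25.71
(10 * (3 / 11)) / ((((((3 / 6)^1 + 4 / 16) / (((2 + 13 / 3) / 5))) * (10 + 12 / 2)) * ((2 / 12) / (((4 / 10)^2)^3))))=1216 / 171875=0.01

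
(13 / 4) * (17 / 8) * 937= 207077 / 32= 6471.16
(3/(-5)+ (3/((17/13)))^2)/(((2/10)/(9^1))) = 60642/289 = 209.83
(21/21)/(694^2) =1/481636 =0.00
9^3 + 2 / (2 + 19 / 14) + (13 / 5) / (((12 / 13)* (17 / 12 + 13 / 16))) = 18377457 / 25145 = 730.86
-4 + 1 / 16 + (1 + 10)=113 / 16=7.06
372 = 372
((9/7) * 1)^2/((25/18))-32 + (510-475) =5133/1225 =4.19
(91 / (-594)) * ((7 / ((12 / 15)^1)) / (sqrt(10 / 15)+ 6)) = -3185 / 13992+ 3185 * sqrt(6) / 251856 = -0.20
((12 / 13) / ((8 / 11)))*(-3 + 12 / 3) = 33 / 26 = 1.27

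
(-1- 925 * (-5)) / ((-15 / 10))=-9248 / 3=-3082.67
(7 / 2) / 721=1 / 206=0.00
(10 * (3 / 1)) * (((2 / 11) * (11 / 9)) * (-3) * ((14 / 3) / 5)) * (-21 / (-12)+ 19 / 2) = -210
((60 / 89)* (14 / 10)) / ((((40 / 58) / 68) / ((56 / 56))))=41412 / 445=93.06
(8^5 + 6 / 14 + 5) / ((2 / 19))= 311347.57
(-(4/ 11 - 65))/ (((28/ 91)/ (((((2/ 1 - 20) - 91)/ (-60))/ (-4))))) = -335829/ 3520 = -95.41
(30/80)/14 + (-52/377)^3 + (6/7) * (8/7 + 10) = 183086825/19120976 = 9.58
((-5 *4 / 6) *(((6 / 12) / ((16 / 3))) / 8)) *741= -3705 / 128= -28.95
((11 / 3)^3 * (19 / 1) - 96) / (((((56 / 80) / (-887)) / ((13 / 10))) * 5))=-261719107 / 945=-276951.44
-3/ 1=-3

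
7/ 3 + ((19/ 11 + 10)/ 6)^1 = 283/ 66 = 4.29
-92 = -92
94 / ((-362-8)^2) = 47 / 68450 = 0.00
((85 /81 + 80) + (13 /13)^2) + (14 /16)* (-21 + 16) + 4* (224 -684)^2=548517533 /648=846477.67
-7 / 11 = -0.64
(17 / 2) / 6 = 17 / 12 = 1.42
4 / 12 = 1 / 3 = 0.33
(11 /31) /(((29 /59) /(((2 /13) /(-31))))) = -1298 /362297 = -0.00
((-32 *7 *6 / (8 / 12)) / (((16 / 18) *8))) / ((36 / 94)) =-2961 / 4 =-740.25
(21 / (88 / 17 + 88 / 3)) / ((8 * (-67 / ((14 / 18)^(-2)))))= -12393 / 6603520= -0.00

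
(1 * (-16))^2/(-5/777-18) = -198912/13991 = -14.22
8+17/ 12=113/ 12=9.42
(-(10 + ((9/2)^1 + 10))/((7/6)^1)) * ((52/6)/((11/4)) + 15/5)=-1421/11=-129.18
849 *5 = 4245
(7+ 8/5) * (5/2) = 43/2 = 21.50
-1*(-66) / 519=22 / 173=0.13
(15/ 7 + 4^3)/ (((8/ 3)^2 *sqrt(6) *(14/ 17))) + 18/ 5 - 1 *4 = -2/ 5 + 23613 *sqrt(6)/ 12544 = 4.21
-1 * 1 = -1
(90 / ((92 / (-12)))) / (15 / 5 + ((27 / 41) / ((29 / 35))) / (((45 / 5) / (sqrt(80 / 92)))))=-42411630 / 10830361 + 2496900 * sqrt(115) / 249098303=-3.81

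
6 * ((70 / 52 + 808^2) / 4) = 50923497 / 52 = 979298.02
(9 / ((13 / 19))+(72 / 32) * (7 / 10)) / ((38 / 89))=681651 / 19760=34.50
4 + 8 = 12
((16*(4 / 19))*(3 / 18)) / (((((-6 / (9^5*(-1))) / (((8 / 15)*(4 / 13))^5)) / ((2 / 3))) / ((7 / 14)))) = 0.22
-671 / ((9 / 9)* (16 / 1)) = -671 / 16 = -41.94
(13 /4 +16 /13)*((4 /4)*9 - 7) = 233 /26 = 8.96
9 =9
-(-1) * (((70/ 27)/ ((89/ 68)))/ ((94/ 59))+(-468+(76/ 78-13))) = -702964027/ 1468233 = -478.78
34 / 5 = 6.80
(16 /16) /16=1 /16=0.06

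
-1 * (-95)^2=-9025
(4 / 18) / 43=2 / 387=0.01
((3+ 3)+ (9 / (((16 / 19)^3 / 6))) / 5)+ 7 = 318313 / 10240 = 31.09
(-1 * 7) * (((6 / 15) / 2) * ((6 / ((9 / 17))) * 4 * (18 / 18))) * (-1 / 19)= 3.34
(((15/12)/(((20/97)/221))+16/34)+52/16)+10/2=366801/272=1348.53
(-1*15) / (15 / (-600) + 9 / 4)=-6.74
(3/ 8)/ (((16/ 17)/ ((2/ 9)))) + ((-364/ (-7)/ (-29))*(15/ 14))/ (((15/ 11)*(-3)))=0.56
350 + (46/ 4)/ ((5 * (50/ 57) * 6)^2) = 175008303/ 500000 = 350.02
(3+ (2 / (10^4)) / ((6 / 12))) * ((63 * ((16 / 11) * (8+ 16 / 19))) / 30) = 52927056 / 653125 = 81.04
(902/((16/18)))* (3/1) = 12177/4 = 3044.25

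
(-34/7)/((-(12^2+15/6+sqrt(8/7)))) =19924/600911 - 272*sqrt(14)/4206377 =0.03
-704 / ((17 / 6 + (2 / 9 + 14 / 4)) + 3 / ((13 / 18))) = -82368 / 1253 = -65.74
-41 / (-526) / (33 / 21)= 287 / 5786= 0.05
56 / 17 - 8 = -80 / 17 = -4.71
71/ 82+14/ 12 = 250/ 123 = 2.03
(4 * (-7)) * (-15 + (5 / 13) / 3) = 16240 / 39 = 416.41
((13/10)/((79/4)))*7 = 182/395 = 0.46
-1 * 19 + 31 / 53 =-18.42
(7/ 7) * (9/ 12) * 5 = 15/ 4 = 3.75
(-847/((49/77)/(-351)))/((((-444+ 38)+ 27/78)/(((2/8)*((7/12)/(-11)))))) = 1288287/84376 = 15.27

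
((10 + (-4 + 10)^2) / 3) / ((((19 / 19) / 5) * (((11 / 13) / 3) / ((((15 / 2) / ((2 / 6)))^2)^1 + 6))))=3063255 / 22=139238.86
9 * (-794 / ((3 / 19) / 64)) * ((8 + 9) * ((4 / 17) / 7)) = -11586048 / 7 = -1655149.71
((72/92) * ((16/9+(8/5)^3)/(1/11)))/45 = 145376/129375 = 1.12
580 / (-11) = -580 / 11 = -52.73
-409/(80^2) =-409/6400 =-0.06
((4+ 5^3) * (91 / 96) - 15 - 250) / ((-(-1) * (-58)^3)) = 4567 / 6243584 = 0.00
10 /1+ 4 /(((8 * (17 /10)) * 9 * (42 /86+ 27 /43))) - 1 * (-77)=639143 /7344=87.03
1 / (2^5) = 1 / 32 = 0.03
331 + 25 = 356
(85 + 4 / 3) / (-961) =-0.09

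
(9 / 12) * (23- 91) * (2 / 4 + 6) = -663 / 2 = -331.50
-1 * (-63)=63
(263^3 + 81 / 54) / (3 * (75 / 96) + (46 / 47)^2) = 1285917111568 / 233387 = 5509806.08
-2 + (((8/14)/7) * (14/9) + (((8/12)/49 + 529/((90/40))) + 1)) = 234.25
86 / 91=0.95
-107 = -107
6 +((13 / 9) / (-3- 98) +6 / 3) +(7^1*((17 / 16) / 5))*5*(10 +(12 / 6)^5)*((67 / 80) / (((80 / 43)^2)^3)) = 14.29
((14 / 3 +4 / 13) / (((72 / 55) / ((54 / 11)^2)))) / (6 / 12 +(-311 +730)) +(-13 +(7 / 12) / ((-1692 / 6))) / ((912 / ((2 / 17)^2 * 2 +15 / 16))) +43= 73972503539317543 / 1712146870646784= 43.20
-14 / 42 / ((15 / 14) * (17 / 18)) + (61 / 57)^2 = 225313 / 276165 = 0.82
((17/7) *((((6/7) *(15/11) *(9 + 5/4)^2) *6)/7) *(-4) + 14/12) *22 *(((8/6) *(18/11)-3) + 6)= -439298221/3773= -116432.08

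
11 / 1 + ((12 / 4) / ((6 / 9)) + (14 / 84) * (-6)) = 14.50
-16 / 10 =-8 / 5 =-1.60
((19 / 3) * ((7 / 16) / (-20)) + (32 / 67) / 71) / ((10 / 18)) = -1805883 / 7611200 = -0.24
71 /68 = 1.04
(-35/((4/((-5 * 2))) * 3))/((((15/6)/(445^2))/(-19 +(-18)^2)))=2113916875/3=704638958.33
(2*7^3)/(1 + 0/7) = 686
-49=-49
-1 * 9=-9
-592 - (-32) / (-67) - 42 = -42510 / 67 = -634.48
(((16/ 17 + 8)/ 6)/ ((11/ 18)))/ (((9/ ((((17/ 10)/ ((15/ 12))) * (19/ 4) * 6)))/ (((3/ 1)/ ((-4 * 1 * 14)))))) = -1083/ 1925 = -0.56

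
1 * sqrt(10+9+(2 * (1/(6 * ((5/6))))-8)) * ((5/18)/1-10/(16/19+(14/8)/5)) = -4409 * sqrt(285)/2718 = -27.39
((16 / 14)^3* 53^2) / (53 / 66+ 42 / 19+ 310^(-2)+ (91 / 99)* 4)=259976374732800 / 414814709533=626.73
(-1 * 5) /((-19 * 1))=5 /19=0.26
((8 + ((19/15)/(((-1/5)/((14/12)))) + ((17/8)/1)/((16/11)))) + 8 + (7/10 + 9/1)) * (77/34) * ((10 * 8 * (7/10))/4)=61385093/97920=626.89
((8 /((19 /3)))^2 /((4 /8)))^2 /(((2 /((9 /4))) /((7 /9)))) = 8.91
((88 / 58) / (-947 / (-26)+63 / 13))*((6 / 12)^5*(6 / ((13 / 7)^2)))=1617 / 809042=0.00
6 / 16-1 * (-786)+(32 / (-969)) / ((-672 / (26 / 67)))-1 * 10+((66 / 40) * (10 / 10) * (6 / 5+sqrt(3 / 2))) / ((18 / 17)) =187 * sqrt(6) / 240+212209205767 / 272676600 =780.15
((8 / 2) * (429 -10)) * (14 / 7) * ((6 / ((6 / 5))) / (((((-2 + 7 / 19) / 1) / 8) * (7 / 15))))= -176095.85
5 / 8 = 0.62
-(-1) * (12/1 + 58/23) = 334/23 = 14.52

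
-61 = -61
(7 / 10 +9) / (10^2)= 97 / 1000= 0.10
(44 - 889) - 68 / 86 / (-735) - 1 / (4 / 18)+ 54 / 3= -52559047 / 63210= -831.50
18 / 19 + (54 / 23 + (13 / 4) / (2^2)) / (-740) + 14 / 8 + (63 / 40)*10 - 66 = -246063217 / 5174080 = -47.56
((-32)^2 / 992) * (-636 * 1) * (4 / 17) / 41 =-81408 / 21607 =-3.77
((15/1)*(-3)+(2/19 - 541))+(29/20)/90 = -20037049/34200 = -585.88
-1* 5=-5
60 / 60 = 1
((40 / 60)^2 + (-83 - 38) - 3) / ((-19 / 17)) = 18904 / 171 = 110.55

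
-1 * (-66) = 66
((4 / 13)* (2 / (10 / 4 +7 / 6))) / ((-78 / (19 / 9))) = -76 / 16731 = -0.00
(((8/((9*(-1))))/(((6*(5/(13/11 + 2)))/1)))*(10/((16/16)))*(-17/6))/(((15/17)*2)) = 1.51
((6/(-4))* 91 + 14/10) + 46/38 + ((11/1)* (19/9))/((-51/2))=-134.80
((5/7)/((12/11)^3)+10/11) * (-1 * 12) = -194165/11088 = -17.51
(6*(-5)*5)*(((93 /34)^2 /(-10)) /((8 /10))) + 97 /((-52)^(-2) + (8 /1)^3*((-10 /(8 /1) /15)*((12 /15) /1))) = 137.44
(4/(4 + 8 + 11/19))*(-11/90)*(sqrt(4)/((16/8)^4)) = -209/43020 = -0.00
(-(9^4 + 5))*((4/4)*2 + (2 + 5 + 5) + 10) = -157584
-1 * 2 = -2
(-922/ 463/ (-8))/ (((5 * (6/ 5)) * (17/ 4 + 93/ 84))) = 3227/ 416700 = 0.01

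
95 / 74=1.28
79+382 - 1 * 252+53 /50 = 10503 /50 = 210.06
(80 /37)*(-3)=-240 /37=-6.49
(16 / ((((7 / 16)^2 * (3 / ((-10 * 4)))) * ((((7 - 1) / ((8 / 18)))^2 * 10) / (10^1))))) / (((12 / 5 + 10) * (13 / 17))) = -27852800 / 43186689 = -0.64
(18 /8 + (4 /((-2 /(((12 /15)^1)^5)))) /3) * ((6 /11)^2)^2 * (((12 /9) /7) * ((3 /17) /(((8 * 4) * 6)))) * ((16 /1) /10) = 1371294 /27223109375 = 0.00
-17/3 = -5.67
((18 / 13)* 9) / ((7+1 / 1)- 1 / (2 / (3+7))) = 54 / 13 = 4.15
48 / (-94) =-24 / 47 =-0.51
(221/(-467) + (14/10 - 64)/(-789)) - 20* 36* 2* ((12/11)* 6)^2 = -13752895588954/222920115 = -61694.28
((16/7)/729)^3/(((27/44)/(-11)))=-1982464/3587901148629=-0.00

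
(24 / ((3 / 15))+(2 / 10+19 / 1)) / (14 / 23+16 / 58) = 232116 / 1475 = 157.37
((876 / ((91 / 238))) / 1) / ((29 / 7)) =208488 / 377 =553.02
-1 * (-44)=44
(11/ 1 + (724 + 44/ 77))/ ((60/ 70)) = 5149/ 6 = 858.17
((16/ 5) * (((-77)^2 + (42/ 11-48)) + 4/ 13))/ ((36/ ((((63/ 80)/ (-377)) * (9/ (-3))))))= 17673033/ 5391100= 3.28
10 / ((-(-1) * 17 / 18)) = 180 / 17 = 10.59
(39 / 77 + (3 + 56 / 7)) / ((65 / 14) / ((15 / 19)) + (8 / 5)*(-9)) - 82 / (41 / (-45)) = 88.65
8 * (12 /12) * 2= 16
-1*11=-11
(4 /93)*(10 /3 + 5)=0.36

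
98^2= 9604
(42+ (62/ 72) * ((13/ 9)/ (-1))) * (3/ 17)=13205/ 1836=7.19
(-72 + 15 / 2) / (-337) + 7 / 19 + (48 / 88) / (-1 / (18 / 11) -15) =0.52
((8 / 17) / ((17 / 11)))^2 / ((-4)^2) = 484 / 83521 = 0.01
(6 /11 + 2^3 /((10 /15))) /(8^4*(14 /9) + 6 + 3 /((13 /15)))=16146 /8212369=0.00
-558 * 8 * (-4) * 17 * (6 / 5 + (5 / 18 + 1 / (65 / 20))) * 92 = 3241058432 / 65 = 49862437.42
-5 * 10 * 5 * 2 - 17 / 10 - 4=-505.70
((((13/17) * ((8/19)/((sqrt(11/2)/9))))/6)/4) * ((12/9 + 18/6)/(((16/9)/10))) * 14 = 53235 * sqrt(22)/14212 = 17.57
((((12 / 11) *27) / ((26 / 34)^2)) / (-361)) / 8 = -23409 / 1342198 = -0.02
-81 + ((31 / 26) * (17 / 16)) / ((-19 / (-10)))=-317477 / 3952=-80.33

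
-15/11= -1.36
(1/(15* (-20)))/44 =-1/13200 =-0.00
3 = 3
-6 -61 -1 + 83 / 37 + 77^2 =216940 / 37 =5863.24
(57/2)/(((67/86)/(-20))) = -731.64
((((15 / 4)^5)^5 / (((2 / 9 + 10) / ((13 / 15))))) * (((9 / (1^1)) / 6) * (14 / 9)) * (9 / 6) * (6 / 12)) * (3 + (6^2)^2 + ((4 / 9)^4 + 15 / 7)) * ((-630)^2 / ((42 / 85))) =1801245345588920702375471591949462890625 / 51791395714760704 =34778853142116815857218.06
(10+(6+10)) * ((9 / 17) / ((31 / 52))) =12168 / 527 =23.09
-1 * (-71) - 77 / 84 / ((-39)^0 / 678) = -1101 / 2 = -550.50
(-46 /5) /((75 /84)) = -1288 /125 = -10.30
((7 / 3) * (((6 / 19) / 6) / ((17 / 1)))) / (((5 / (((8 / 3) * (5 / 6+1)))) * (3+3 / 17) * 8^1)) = 77 / 277020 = 0.00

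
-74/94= -37/47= -0.79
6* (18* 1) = 108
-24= -24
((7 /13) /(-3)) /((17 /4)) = -0.04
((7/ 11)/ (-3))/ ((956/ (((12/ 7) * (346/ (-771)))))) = 346/ 2026959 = 0.00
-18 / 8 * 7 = -63 / 4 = -15.75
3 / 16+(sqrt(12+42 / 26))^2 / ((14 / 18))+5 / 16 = 3277 / 182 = 18.01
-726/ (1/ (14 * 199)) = -2022636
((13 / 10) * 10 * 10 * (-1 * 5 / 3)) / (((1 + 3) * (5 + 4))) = -325 / 54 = -6.02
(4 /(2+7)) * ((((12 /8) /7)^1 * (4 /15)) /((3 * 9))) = 8 /8505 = 0.00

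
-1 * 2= -2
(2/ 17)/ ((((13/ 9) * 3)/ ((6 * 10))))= 360/ 221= 1.63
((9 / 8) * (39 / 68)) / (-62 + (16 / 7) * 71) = 7 / 1088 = 0.01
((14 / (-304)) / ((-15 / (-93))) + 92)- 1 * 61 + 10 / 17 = 31.30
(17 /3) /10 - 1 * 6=-163 /30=-5.43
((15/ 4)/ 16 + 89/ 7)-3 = 4457/ 448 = 9.95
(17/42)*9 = 51/14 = 3.64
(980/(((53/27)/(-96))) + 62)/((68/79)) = -55608.50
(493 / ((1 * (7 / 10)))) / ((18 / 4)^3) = 39440 / 5103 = 7.73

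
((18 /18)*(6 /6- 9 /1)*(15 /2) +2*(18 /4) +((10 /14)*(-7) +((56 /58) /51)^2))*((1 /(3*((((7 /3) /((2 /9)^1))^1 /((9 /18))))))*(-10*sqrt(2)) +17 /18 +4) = -5451068084 /19686969 +174994160*sqrt(2) /19686969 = -264.32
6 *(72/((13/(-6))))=-2592/13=-199.38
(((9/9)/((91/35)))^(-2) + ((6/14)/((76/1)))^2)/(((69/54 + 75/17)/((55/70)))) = 80500045923/86230337200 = 0.93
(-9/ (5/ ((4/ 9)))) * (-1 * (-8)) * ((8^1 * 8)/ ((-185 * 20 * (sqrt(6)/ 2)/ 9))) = 1536 * sqrt(6)/ 4625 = 0.81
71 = 71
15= 15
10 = 10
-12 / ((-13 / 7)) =84 / 13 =6.46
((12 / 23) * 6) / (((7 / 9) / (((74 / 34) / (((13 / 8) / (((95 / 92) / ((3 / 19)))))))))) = 28851120 / 818363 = 35.25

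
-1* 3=-3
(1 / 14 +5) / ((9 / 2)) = 71 / 63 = 1.13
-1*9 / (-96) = 3 / 32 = 0.09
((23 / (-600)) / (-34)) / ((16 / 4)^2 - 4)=23 / 244800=0.00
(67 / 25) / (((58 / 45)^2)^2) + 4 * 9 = 418383531 / 11316496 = 36.97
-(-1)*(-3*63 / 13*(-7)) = 1323 / 13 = 101.77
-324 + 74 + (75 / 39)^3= -242.89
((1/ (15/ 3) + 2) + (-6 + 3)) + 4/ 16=-11/ 20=-0.55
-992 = -992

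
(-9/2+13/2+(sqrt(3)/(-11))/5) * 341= 682 -31 * sqrt(3)/5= 671.26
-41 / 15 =-2.73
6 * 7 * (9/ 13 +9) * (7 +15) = 116424/ 13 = 8955.69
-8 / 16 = -0.50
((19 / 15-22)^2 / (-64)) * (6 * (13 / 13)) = -96721 / 2400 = -40.30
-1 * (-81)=81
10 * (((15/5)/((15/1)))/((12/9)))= 3/2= 1.50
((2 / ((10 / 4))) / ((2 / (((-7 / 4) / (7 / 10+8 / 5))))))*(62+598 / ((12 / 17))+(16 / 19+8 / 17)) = -12351563 / 44574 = -277.10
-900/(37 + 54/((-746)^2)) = -250432200/10295573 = -24.32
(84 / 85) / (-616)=-3 / 1870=-0.00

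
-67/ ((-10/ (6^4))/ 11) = 477576/ 5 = 95515.20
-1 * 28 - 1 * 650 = -678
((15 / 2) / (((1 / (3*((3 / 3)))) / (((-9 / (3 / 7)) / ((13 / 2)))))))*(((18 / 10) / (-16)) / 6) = 567 / 416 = 1.36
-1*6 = -6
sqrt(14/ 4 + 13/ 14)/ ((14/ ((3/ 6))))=0.08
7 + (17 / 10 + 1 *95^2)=90337 / 10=9033.70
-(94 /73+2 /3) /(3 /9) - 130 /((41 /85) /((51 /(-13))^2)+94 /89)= -195889233038 /1562102983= -125.40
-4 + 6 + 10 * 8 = 82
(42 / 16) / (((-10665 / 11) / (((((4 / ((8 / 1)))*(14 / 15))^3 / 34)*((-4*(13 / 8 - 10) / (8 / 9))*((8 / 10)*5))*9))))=-0.01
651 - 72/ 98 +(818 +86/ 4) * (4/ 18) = 369038/ 441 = 836.82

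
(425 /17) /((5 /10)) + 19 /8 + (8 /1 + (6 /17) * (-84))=4179 /136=30.73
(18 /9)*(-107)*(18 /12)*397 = -127437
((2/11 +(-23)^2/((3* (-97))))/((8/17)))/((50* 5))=-89029/6402000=-0.01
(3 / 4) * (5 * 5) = 18.75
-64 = -64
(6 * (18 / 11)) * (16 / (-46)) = -864 / 253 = -3.42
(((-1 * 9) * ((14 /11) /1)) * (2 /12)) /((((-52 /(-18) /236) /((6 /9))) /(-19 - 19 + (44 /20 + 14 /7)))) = 193284 /55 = 3514.25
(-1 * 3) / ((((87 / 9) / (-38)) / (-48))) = -16416 / 29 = -566.07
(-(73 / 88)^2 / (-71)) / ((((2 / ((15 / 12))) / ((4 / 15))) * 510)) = 5329 / 1682461440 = 0.00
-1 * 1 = -1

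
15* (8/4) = 30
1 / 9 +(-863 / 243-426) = -104354 / 243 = -429.44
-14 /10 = -7 /5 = -1.40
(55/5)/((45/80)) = 176/9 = 19.56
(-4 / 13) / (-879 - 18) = 4 / 11661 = 0.00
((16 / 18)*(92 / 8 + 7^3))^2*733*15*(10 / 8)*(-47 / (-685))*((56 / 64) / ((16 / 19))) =11516378982115 / 118368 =97293009.78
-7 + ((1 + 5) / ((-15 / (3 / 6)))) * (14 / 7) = -37 / 5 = -7.40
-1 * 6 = -6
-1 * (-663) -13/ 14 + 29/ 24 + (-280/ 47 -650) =57817/ 7896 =7.32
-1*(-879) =879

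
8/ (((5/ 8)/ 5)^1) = 64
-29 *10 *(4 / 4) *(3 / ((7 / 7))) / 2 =-435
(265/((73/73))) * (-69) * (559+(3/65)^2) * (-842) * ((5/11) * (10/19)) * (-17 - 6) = -47355679569.72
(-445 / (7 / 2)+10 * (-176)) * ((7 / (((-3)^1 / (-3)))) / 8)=-6605 / 4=-1651.25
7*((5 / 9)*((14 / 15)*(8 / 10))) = 392 / 135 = 2.90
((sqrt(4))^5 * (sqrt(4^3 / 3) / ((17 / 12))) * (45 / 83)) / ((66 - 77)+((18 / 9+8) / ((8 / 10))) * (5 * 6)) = 11520 * sqrt(3) / 128401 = 0.16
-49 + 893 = 844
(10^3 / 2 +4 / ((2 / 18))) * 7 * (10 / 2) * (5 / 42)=6700 / 3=2233.33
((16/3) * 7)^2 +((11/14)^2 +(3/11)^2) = 297641149/213444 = 1394.47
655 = 655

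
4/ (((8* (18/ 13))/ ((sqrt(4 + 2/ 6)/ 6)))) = 13* sqrt(39)/ 648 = 0.13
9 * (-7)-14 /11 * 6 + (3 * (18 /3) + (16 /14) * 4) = -3701 /77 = -48.06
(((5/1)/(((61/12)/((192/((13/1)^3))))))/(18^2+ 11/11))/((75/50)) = 1536/8711105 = 0.00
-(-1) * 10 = 10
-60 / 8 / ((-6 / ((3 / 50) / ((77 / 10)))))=3 / 308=0.01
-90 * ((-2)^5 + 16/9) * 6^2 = 97920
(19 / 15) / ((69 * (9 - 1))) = 19 / 8280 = 0.00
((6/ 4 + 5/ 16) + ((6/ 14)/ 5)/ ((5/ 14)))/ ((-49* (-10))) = 821/ 196000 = 0.00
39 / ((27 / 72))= 104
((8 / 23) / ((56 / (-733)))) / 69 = -733 / 11109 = -0.07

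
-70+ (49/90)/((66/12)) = -34601/495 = -69.90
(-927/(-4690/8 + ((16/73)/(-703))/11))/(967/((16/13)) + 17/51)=100473569856/49944656757701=0.00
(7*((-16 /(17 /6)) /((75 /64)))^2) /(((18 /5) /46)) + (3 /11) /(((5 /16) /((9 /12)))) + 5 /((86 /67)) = 2081.54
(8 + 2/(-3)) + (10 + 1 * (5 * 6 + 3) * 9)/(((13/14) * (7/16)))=29758/39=763.03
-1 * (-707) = 707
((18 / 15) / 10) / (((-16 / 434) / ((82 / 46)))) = -26691 / 4600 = -5.80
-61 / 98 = -0.62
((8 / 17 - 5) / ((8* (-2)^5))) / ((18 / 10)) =385 / 39168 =0.01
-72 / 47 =-1.53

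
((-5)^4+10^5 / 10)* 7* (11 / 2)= 818125 / 2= 409062.50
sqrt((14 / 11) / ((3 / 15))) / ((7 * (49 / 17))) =17 * sqrt(770) / 3773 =0.13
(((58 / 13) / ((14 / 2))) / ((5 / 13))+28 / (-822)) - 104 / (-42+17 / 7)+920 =3682813076 / 3984645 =924.25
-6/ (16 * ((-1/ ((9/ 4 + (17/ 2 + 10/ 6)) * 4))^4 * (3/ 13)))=-6407497213/ 648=-9888112.98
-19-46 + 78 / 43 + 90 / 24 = -10223 / 172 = -59.44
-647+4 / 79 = -51109 / 79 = -646.95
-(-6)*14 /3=28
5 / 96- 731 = -70171 / 96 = -730.95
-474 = -474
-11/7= -1.57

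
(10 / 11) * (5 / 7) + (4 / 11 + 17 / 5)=1699 / 385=4.41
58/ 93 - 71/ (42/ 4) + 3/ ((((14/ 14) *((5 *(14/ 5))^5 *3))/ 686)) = -149153/ 24304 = -6.14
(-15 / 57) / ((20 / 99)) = -1.30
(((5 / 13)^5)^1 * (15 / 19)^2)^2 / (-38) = -0.00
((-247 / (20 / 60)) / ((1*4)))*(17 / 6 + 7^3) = -512525 / 8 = -64065.62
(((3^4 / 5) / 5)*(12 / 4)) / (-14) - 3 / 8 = -1497 / 1400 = -1.07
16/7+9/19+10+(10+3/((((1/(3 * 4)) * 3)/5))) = 11007/133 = 82.76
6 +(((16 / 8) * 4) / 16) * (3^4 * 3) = 255 / 2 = 127.50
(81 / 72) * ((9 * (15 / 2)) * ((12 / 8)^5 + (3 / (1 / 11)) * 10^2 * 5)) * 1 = 1253545.40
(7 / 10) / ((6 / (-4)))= -7 / 15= -0.47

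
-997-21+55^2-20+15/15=1988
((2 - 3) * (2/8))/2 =-1/8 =-0.12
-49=-49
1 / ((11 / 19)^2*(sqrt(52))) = 0.41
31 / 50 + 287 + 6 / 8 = 288.37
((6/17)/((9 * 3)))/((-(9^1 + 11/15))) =-5/3723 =-0.00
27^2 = 729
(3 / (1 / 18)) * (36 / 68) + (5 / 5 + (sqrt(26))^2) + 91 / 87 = 83762 / 1479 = 56.63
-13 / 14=-0.93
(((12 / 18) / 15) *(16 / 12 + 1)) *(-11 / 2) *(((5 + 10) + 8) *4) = -7084 / 135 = -52.47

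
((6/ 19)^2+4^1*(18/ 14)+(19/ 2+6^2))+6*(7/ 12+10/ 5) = 167395/ 2527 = 66.24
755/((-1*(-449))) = 755/449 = 1.68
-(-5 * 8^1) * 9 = 360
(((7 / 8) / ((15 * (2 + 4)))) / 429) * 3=7 / 102960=0.00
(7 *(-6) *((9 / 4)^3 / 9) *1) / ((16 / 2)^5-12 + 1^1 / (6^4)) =-137781 / 84903554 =-0.00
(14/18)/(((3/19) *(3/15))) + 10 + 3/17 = 15976/459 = 34.81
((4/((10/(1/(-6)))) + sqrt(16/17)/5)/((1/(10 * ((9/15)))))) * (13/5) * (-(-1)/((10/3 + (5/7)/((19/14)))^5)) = -7821996741/6442040000000 + 23465990223 * sqrt(17)/27378670000000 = 0.00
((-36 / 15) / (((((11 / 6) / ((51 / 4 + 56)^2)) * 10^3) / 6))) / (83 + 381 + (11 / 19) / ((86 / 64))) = -26961 / 337280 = -0.08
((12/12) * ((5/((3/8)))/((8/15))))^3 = 15625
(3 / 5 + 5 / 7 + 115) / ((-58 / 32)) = -65136 / 1015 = -64.17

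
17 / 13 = 1.31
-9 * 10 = -90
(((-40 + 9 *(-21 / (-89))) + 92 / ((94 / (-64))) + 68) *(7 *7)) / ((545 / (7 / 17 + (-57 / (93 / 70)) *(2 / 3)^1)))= 297027470929 / 3604261035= 82.41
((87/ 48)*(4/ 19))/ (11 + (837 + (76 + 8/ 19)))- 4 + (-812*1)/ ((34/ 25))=-601.06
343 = 343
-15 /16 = -0.94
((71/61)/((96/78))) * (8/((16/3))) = 2769/1952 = 1.42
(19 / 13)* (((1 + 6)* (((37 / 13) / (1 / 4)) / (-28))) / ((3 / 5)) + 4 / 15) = -5529 / 845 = -6.54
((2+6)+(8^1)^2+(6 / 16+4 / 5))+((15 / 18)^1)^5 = 2860669 / 38880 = 73.58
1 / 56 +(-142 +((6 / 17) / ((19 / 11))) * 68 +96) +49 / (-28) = -36003 / 1064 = -33.84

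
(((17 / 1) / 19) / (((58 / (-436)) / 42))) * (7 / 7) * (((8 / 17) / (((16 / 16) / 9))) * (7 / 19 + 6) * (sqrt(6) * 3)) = -239301216 * sqrt(6) / 10469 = -55990.63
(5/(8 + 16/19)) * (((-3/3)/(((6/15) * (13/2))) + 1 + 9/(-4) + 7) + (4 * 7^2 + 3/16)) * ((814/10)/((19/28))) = 17062661/1248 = 13672.00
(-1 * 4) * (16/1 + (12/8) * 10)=-124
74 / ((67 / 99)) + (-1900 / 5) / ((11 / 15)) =-301314 / 737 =-408.84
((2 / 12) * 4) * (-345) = -230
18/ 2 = 9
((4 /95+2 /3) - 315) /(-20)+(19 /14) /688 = 215718859 /13725600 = 15.72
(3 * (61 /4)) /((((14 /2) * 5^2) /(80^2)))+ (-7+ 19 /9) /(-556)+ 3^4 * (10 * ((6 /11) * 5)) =373964779 /96327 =3882.24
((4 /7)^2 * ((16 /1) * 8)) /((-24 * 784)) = -16 /7203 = -0.00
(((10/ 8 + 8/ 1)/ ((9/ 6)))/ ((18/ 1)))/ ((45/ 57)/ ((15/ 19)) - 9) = -0.04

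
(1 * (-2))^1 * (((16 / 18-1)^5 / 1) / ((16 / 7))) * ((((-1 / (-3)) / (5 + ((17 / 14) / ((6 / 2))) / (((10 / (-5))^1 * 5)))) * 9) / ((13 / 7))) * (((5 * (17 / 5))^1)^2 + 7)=253820 / 177665319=0.00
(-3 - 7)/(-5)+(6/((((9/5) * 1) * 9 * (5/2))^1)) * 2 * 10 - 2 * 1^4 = 80/27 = 2.96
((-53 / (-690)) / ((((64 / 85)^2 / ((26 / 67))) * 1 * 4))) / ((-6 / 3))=-995605 / 151486464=-0.01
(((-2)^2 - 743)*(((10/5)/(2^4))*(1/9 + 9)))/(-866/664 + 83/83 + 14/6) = -2514817/6063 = -414.78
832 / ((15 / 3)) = 832 / 5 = 166.40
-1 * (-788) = 788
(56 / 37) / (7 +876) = 56 / 32671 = 0.00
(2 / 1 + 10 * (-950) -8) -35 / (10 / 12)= -9548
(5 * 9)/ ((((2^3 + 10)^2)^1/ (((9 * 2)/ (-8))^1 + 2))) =-5/ 144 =-0.03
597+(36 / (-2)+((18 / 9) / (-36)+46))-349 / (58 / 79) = 39041 / 261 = 149.58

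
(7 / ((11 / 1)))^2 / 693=7 / 11979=0.00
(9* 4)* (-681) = -24516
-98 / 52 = -49 / 26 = -1.88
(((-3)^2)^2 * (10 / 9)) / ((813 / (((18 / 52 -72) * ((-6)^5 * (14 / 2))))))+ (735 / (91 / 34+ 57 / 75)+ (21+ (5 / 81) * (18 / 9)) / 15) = 431978.63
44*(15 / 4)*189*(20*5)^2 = 311850000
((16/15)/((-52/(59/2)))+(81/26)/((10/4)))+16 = 649/39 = 16.64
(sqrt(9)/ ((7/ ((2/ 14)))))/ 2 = 3/ 98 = 0.03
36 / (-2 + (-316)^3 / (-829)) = 0.00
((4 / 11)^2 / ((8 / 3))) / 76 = 3 / 4598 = 0.00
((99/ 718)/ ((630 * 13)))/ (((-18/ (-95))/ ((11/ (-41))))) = -2299/ 96438888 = -0.00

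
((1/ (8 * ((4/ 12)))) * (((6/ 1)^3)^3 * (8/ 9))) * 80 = 268738560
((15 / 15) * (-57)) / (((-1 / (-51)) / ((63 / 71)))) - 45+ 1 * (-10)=-187046 / 71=-2634.45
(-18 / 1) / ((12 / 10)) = -15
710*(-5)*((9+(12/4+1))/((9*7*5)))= -9230/63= -146.51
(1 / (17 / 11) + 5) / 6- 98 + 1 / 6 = -9883 / 102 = -96.89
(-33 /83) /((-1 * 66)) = 0.01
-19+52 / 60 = -272 / 15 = -18.13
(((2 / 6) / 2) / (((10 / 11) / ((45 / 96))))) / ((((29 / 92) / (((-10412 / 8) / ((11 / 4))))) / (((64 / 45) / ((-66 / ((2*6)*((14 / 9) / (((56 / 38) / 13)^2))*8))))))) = 32310.39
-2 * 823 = -1646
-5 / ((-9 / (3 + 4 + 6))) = 65 / 9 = 7.22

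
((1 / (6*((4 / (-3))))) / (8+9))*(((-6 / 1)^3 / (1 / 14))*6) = 2268 / 17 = 133.41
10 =10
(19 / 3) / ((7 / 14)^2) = 76 / 3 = 25.33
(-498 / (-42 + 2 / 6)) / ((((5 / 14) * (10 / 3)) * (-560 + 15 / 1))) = -31374 / 1703125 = -0.02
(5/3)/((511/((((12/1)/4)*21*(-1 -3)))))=-60/73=-0.82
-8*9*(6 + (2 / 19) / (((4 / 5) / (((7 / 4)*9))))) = -11043 / 19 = -581.21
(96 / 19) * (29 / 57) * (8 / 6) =3712 / 1083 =3.43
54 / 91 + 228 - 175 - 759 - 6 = -711.41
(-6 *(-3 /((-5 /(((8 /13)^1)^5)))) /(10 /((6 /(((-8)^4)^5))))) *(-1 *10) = 27 /16329638832473374720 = 0.00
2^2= 4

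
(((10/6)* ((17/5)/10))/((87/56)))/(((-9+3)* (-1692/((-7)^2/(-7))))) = -833/3312090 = -0.00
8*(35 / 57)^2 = 9800 / 3249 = 3.02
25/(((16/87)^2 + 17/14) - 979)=-0.03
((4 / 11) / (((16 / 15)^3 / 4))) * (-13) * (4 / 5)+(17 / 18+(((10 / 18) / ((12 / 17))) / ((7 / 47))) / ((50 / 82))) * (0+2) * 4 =64.42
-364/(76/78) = -7098/19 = -373.58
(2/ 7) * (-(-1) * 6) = 12/ 7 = 1.71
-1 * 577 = -577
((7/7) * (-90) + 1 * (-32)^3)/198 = -16429/99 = -165.95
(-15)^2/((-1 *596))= -225/596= -0.38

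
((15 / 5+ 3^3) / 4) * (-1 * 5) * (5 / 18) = -125 / 12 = -10.42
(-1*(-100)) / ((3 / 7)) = 233.33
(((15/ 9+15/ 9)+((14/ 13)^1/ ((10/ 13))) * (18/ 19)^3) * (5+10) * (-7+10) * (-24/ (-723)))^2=124771759536384/ 2732471814361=45.66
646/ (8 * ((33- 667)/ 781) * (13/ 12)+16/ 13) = -9838257/ 88402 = -111.29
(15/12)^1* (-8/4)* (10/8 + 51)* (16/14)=-1045/7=-149.29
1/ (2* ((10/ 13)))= 13/ 20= 0.65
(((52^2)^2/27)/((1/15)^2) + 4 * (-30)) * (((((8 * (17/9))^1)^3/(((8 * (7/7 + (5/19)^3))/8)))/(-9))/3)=-394221284663083520/51549777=-7647390689.26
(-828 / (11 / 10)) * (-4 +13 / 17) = 41400 / 17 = 2435.29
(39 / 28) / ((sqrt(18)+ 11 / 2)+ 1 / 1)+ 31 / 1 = 42605 / 1358 - 117 * sqrt(2) / 679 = 31.13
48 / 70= 24 / 35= 0.69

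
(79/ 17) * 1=79/ 17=4.65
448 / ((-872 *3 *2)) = -28 / 327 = -0.09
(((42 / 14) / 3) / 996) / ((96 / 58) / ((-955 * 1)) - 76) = -27695 / 2096448528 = -0.00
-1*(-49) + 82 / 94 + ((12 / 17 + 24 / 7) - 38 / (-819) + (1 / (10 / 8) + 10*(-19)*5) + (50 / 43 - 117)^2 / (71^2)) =-27217937428682939 / 30496801571145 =-892.48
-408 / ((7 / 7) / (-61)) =24888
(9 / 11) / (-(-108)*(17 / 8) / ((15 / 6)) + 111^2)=5 / 75856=0.00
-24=-24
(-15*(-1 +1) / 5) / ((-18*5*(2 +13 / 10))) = 0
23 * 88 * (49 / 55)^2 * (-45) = -3976056 / 55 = -72291.93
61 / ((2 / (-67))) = -4087 / 2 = -2043.50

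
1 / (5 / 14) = 14 / 5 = 2.80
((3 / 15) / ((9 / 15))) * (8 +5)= 13 / 3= 4.33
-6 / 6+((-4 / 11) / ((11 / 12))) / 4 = -133 / 121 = -1.10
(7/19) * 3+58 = 1123/19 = 59.11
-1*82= -82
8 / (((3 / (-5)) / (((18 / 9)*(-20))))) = 1600 / 3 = 533.33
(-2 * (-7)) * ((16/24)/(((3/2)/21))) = 392/3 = 130.67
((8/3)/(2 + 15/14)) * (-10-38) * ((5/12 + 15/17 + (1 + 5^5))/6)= -142905056/6579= -21721.39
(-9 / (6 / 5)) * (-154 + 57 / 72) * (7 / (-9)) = -128695 / 144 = -893.72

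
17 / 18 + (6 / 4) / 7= 73 / 63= 1.16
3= 3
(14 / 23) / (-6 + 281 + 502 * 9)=14 / 110239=0.00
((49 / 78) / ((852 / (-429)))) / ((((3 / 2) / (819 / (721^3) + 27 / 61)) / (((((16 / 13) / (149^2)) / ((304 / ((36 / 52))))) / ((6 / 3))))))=-418487751 / 71026283517617012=-0.00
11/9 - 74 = -72.78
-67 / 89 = -0.75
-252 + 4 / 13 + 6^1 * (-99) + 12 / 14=-76880 / 91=-844.84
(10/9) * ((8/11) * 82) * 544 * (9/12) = 892160/33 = 27035.15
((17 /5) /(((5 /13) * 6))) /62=221 /9300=0.02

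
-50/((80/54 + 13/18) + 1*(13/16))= -21600/1303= -16.58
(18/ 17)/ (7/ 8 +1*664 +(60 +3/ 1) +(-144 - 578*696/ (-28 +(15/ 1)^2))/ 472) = 557904/ 381083747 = 0.00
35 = 35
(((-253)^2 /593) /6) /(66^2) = 0.00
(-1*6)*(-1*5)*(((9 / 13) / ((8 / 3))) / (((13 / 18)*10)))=729 / 676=1.08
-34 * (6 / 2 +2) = -170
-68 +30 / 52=-1753 / 26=-67.42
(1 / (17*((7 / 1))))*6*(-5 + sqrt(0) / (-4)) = -30 / 119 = -0.25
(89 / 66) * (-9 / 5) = -2.43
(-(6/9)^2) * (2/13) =-8/117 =-0.07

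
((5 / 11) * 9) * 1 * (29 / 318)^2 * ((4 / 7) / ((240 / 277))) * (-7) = -232957 / 1483152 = -0.16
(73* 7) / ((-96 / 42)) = -3577 / 16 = -223.56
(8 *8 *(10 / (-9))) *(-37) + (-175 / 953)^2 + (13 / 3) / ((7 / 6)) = 150759174121 / 57217167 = 2634.86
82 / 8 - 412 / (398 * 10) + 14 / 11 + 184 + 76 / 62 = 266882683 / 1357180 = 196.65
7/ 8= 0.88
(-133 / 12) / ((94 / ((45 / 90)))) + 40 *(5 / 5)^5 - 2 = 85595 / 2256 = 37.94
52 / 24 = 13 / 6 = 2.17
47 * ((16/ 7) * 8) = 6016/ 7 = 859.43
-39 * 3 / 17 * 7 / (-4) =819 / 68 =12.04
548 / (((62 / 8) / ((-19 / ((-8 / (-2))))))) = -10412 / 31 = -335.87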